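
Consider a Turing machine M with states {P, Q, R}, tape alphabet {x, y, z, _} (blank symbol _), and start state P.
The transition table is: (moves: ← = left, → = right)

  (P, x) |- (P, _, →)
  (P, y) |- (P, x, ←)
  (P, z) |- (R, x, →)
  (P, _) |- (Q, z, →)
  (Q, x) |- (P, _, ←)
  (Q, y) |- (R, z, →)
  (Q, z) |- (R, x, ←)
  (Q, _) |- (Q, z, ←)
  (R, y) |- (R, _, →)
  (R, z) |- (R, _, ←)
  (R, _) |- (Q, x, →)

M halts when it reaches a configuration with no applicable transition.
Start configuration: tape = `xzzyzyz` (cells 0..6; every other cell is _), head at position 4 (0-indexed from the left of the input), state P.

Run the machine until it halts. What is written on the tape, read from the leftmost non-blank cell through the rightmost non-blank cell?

P | xzzy[z]yz   read z → write x, move →, go to R
R | xzzyx[y]z   read y → write _, move →, go to R
R | xzzyx_[z]   read z → write _, move ←, go to R
R | xzzyx[_]_   read _ → write x, move →, go to Q
Q | xzzyxx[_]   read _ → write z, move ←, go to Q
Q | xzzyx[x]z   read x → write _, move ←, go to P
P | xzzy[x]_z   read x → write _, move →, go to P
P | xzzy_[_]z   read _ → write z, move →, go to Q
Q | xzzy_z[z]   read z → write x, move ←, go to R
R | xzzy_[z]x   read z → write _, move ←, go to R
R | xzzy[_]_x   read _ → write x, move →, go to Q
Q | xzzyx[_]x   read _ → write z, move ←, go to Q
Q | xzzy[x]zx   read x → write _, move ←, go to P
P | xzz[y]_zx   read y → write x, move ←, go to P
P | xz[z]x_zx   read z → write x, move →, go to R
R | xzx[x]_zx
The non-blank tape span at halt is xzxx_zx.

xzxx_zx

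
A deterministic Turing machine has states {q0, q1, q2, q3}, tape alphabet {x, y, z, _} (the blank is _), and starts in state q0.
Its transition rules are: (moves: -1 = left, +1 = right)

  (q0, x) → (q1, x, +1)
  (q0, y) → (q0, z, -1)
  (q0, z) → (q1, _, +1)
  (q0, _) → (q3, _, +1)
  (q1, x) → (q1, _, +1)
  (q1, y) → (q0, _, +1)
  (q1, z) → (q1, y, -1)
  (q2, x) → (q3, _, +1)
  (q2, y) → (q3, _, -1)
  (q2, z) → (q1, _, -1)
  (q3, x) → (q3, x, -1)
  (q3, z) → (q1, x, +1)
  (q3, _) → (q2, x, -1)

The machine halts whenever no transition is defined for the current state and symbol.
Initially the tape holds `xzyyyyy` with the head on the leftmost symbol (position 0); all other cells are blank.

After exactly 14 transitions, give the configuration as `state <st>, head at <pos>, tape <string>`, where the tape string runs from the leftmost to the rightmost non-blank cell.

state q3, head at 6, tape x_x_z

q0 | [x]zyyyyy   read x → write x, move +1, go to q1
q1 | x[z]yyyyy   read z → write y, move -1, go to q1
q1 | [x]yyyyyy   read x → write _, move +1, go to q1
q1 | _[y]yyyyy   read y → write _, move +1, go to q0
q0 | __[y]yyyy   read y → write z, move -1, go to q0
q0 | _[_]zyyyy   read _ → write _, move +1, go to q3
q3 | __[z]yyyy   read z → write x, move +1, go to q1
q1 | __x[y]yyy   read y → write _, move +1, go to q0
q0 | __x_[y]yy   read y → write z, move -1, go to q0
q0 | __x[_]zyy   read _ → write _, move +1, go to q3
q3 | __x_[z]yy   read z → write x, move +1, go to q1
q1 | __x_x[y]y   read y → write _, move +1, go to q0
q0 | __x_x_[y]   read y → write z, move -1, go to q0
q0 | __x_x[_]z   read _ → write _, move +1, go to q3
q3 | __x_x_[z]
After 14 steps: state q3, head at 6, tape x_x_z.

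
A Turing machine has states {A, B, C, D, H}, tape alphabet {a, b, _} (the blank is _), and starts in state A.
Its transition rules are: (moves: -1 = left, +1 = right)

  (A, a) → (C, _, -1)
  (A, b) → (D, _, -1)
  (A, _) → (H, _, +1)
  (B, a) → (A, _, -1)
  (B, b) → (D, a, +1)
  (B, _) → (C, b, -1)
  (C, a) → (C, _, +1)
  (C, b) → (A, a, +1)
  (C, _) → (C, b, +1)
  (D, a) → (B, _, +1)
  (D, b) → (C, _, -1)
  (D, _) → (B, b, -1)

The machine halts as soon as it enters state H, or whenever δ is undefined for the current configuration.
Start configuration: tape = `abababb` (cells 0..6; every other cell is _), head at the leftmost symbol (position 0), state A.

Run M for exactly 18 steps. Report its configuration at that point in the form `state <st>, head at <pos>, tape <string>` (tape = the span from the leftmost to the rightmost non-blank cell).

state=A head=0 tape=_[a]bababb__   (A,a)→(C,_,-1)
state=C head=-1 tape=[_]_bababb__   (C,_)→(C,b,+1)
state=C head=0 tape=b[_]bababb__   (C,_)→(C,b,+1)
state=C head=1 tape=bb[b]ababb__   (C,b)→(A,a,+1)
state=A head=2 tape=bba[a]babb__   (A,a)→(C,_,-1)
state=C head=1 tape=bb[a]_babb__   (C,a)→(C,_,+1)
state=C head=2 tape=bb_[_]babb__   (C,_)→(C,b,+1)
state=C head=3 tape=bb_b[b]abb__   (C,b)→(A,a,+1)
state=A head=4 tape=bb_ba[a]bb__   (A,a)→(C,_,-1)
state=C head=3 tape=bb_b[a]_bb__   (C,a)→(C,_,+1)
state=C head=4 tape=bb_b_[_]bb__   (C,_)→(C,b,+1)
state=C head=5 tape=bb_b_b[b]b__   (C,b)→(A,a,+1)
state=A head=6 tape=bb_b_ba[b]__   (A,b)→(D,_,-1)
state=D head=5 tape=bb_b_b[a]___   (D,a)→(B,_,+1)
state=B head=6 tape=bb_b_b_[_]__   (B,_)→(C,b,-1)
state=C head=5 tape=bb_b_b[_]b__   (C,_)→(C,b,+1)
state=C head=6 tape=bb_b_bb[b]__   (C,b)→(A,a,+1)
state=A head=7 tape=bb_b_bba[_]_   (A,_)→(H,_,+1)
state=H head=8 tape=bb_b_bba_[_]
After 18 steps: state H, head at 8, tape bb_b_bba.

state H, head at 8, tape bb_b_bba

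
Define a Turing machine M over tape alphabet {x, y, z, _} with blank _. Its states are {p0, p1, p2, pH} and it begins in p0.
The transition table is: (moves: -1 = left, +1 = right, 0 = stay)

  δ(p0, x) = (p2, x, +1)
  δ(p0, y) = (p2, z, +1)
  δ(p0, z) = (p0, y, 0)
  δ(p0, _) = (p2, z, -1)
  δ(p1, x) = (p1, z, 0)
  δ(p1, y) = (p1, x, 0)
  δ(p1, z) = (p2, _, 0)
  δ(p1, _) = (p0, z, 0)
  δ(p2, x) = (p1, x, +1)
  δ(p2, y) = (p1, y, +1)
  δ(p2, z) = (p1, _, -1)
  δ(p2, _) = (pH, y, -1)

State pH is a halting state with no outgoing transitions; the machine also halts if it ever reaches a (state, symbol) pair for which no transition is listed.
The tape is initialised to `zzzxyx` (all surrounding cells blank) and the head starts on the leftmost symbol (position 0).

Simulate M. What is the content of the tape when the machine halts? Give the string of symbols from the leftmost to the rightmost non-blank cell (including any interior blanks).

y_zxyx

p0 | _[z]zzxyx   read z → write y, move 0, go to p0
p0 | _[y]zzxyx   read y → write z, move +1, go to p2
p2 | _z[z]zxyx   read z → write _, move -1, go to p1
p1 | _[z]_zxyx   read z → write _, move 0, go to p2
p2 | _[_]_zxyx   read _ → write y, move -1, go to pH
pH | [_]y_zxyx
The non-blank tape span at halt is y_zxyx.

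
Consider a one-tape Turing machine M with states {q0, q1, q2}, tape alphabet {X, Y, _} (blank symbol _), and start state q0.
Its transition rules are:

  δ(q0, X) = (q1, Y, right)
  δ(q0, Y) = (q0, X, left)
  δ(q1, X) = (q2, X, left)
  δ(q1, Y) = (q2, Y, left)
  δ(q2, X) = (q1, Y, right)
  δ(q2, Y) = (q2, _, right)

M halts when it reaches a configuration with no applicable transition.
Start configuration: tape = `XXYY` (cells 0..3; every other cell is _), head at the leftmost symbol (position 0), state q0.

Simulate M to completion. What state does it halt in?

q0 | [X]XYY_   read X → write Y, move right, go to q1
q1 | Y[X]YY_   read X → write X, move left, go to q2
q2 | [Y]XYY_   read Y → write _, move right, go to q2
q2 | _[X]YY_   read X → write Y, move right, go to q1
q1 | _Y[Y]Y_   read Y → write Y, move left, go to q2
q2 | _[Y]YY_   read Y → write _, move right, go to q2
q2 | __[Y]Y_   read Y → write _, move right, go to q2
q2 | ___[Y]_   read Y → write _, move right, go to q2
q2 | ____[_]
No transition is defined for (q2, _); M halts in state q2.

q2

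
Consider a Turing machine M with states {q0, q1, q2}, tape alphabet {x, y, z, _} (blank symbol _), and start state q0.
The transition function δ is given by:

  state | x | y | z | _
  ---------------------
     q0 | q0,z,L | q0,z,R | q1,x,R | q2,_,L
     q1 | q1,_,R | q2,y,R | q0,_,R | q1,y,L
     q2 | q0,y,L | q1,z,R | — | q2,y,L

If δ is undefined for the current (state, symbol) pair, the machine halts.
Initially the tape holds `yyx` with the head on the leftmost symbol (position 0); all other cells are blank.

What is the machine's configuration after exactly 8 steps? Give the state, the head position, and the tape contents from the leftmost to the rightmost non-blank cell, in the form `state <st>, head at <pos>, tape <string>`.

state q0, head at 0, tape zyy

state=q0 head=0 tape=[y]yx_   (q0,y)→(q0,z,R)
state=q0 head=1 tape=z[y]x_   (q0,y)→(q0,z,R)
state=q0 head=2 tape=zz[x]_   (q0,x)→(q0,z,L)
state=q0 head=1 tape=z[z]z_   (q0,z)→(q1,x,R)
state=q1 head=2 tape=zx[z]_   (q1,z)→(q0,_,R)
state=q0 head=3 tape=zx_[_]   (q0,_)→(q2,_,L)
state=q2 head=2 tape=zx[_]_   (q2,_)→(q2,y,L)
state=q2 head=1 tape=z[x]y_   (q2,x)→(q0,y,L)
state=q0 head=0 tape=[z]yy_
After 8 steps: state q0, head at 0, tape zyy.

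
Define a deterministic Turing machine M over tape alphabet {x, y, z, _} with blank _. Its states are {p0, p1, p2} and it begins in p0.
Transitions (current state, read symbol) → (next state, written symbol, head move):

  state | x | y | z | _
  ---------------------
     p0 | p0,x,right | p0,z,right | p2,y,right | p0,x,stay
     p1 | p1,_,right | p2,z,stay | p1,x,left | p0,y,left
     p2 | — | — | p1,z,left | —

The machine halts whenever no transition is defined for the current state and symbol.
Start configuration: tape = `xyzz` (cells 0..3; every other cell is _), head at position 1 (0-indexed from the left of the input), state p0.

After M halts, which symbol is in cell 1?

z

state=p0 head=1 tape=x[y]zz_   (p0,y)→(p0,z,right)
state=p0 head=2 tape=xz[z]z_   (p0,z)→(p2,y,right)
state=p2 head=3 tape=xzy[z]_   (p2,z)→(p1,z,left)
state=p1 head=2 tape=xz[y]z_   (p1,y)→(p2,z,stay)
state=p2 head=2 tape=xz[z]z_   (p2,z)→(p1,z,left)
state=p1 head=1 tape=x[z]zz_   (p1,z)→(p1,x,left)
state=p1 head=0 tape=[x]xzz_   (p1,x)→(p1,_,right)
state=p1 head=1 tape=_[x]zz_   (p1,x)→(p1,_,right)
state=p1 head=2 tape=__[z]z_   (p1,z)→(p1,x,left)
state=p1 head=1 tape=_[_]xz_   (p1,_)→(p0,y,left)
state=p0 head=0 tape=[_]yxz_   (p0,_)→(p0,x,stay)
state=p0 head=0 tape=[x]yxz_   (p0,x)→(p0,x,right)
state=p0 head=1 tape=x[y]xz_   (p0,y)→(p0,z,right)
state=p0 head=2 tape=xz[x]z_   (p0,x)→(p0,x,right)
state=p0 head=3 tape=xzx[z]_   (p0,z)→(p2,y,right)
state=p2 head=4 tape=xzxy[_]
Cell 1 holds z when M halts.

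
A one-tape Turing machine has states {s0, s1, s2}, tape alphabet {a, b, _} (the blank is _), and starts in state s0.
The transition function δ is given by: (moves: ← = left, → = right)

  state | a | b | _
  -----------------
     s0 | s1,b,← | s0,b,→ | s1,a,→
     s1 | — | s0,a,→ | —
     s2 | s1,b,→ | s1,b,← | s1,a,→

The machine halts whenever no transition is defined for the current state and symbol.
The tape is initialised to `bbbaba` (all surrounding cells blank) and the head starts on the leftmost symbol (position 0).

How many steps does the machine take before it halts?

s0 | [b]bbaba__   read b → write b, move →, go to s0
s0 | b[b]baba__   read b → write b, move →, go to s0
s0 | bb[b]aba__   read b → write b, move →, go to s0
s0 | bbb[a]ba__   read a → write b, move ←, go to s1
s1 | bb[b]bba__   read b → write a, move →, go to s0
s0 | bba[b]ba__   read b → write b, move →, go to s0
s0 | bbab[b]a__   read b → write b, move →, go to s0
s0 | bbabb[a]__   read a → write b, move ←, go to s1
s1 | bbab[b]b__   read b → write a, move →, go to s0
s0 | bbaba[b]__   read b → write b, move →, go to s0
s0 | bbabab[_]_   read _ → write a, move →, go to s1
s1 | bbababa[_]
M halts after 11 transitions.

11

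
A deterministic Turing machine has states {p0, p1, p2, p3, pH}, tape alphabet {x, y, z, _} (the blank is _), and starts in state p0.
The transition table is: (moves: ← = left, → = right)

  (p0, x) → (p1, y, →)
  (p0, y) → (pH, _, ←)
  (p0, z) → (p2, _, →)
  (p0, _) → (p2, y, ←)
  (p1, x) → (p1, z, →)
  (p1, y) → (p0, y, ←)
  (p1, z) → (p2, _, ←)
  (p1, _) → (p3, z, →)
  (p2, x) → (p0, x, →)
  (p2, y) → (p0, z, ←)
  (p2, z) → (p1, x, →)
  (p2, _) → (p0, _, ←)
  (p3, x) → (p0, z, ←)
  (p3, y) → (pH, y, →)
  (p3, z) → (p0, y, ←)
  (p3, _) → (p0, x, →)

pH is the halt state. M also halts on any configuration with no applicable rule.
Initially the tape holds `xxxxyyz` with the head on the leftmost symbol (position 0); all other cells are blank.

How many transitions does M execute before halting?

13

state=p0 head=0 tape=[x]xxxyyz   (p0,x)→(p1,y,→)
state=p1 head=1 tape=y[x]xxyyz   (p1,x)→(p1,z,→)
state=p1 head=2 tape=yz[x]xyyz   (p1,x)→(p1,z,→)
state=p1 head=3 tape=yzz[x]yyz   (p1,x)→(p1,z,→)
state=p1 head=4 tape=yzzz[y]yz   (p1,y)→(p0,y,←)
state=p0 head=3 tape=yzz[z]yyz   (p0,z)→(p2,_,→)
state=p2 head=4 tape=yzz_[y]yz   (p2,y)→(p0,z,←)
state=p0 head=3 tape=yzz[_]zyz   (p0,_)→(p2,y,←)
state=p2 head=2 tape=yz[z]yzyz   (p2,z)→(p1,x,→)
state=p1 head=3 tape=yzx[y]zyz   (p1,y)→(p0,y,←)
state=p0 head=2 tape=yz[x]yzyz   (p0,x)→(p1,y,→)
state=p1 head=3 tape=yzy[y]zyz   (p1,y)→(p0,y,←)
state=p0 head=2 tape=yz[y]yzyz   (p0,y)→(pH,_,←)
state=pH head=1 tape=y[z]_yzyz
M halts after 13 transitions.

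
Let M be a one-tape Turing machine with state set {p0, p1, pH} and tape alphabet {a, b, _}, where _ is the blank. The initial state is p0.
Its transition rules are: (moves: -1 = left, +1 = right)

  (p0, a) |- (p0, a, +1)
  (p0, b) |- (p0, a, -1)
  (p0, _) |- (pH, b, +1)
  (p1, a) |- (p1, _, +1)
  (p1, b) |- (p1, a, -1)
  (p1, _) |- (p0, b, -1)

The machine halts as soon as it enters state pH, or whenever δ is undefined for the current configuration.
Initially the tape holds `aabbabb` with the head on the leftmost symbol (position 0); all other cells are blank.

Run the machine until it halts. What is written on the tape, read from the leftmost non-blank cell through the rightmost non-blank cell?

p0 | [a]abbabb__   read a → write a, move +1, go to p0
p0 | a[a]bbabb__   read a → write a, move +1, go to p0
p0 | aa[b]babb__   read b → write a, move -1, go to p0
p0 | a[a]ababb__   read a → write a, move +1, go to p0
p0 | aa[a]babb__   read a → write a, move +1, go to p0
p0 | aaa[b]abb__   read b → write a, move -1, go to p0
p0 | aa[a]aabb__   read a → write a, move +1, go to p0
p0 | aaa[a]abb__   read a → write a, move +1, go to p0
p0 | aaaa[a]bb__   read a → write a, move +1, go to p0
p0 | aaaaa[b]b__   read b → write a, move -1, go to p0
p0 | aaaa[a]ab__   read a → write a, move +1, go to p0
p0 | aaaaa[a]b__   read a → write a, move +1, go to p0
p0 | aaaaaa[b]__   read b → write a, move -1, go to p0
p0 | aaaaa[a]a__   read a → write a, move +1, go to p0
p0 | aaaaaa[a]__   read a → write a, move +1, go to p0
p0 | aaaaaaa[_]_   read _ → write b, move +1, go to pH
pH | aaaaaaab[_]
The non-blank tape span at halt is aaaaaaab.

aaaaaaab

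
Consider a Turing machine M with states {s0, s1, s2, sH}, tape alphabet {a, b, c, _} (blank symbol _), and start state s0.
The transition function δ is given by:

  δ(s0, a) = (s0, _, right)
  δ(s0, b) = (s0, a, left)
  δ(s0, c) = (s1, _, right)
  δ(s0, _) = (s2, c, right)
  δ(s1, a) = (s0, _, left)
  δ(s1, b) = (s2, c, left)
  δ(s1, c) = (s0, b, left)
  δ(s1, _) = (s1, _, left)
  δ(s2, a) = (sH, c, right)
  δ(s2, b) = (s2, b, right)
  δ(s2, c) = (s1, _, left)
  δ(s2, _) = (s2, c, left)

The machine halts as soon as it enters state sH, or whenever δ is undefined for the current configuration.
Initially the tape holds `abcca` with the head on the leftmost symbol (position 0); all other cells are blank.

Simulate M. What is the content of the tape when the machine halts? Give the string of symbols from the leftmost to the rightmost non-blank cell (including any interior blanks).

state=s0 head=0 tape=[a]bcca   (s0,a)→(s0,_,right)
state=s0 head=1 tape=_[b]cca   (s0,b)→(s0,a,left)
state=s0 head=0 tape=[_]acca   (s0,_)→(s2,c,right)
state=s2 head=1 tape=c[a]cca   (s2,a)→(sH,c,right)
state=sH head=2 tape=cc[c]ca
The non-blank tape span at halt is cccca.

cccca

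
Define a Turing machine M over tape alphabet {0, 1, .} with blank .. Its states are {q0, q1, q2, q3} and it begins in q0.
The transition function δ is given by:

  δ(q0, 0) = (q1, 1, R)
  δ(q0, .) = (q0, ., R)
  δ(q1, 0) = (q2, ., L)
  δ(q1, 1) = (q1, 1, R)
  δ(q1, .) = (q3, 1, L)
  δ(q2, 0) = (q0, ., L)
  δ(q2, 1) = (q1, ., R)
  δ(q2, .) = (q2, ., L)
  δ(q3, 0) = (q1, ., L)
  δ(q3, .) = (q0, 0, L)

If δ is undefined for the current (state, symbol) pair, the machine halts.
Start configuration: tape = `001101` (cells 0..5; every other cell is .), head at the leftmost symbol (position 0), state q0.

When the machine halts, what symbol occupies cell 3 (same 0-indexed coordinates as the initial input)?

0

state=q0 head=0 tape=.[0]01101   (q0,0)→(q1,1,R)
state=q1 head=1 tape=.1[0]1101   (q1,0)→(q2,.,L)
state=q2 head=0 tape=.[1].1101   (q2,1)→(q1,.,R)
state=q1 head=1 tape=..[.]1101   (q1,.)→(q3,1,L)
state=q3 head=0 tape=.[.]11101   (q3,.)→(q0,0,L)
state=q0 head=-1 tape=[.]011101   (q0,.)→(q0,.,R)
state=q0 head=0 tape=.[0]11101   (q0,0)→(q1,1,R)
state=q1 head=1 tape=.1[1]1101   (q1,1)→(q1,1,R)
state=q1 head=2 tape=.11[1]101   (q1,1)→(q1,1,R)
state=q1 head=3 tape=.111[1]01   (q1,1)→(q1,1,R)
state=q1 head=4 tape=.1111[0]1   (q1,0)→(q2,.,L)
state=q2 head=3 tape=.111[1].1   (q2,1)→(q1,.,R)
state=q1 head=4 tape=.111.[.]1   (q1,.)→(q3,1,L)
state=q3 head=3 tape=.111[.]11   (q3,.)→(q0,0,L)
state=q0 head=2 tape=.11[1]011
Cell 3 holds 0 when M halts.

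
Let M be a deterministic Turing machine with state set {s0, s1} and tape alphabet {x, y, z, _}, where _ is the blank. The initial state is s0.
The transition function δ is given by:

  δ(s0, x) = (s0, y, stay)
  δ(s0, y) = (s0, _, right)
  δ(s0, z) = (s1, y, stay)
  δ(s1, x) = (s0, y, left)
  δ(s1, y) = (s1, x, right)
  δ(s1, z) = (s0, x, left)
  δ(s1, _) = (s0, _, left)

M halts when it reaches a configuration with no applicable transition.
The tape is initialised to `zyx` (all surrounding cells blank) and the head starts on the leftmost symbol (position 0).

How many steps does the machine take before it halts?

s0 | [z]yx_   read z → write y, move stay, go to s1
s1 | [y]yx_   read y → write x, move right, go to s1
s1 | x[y]x_   read y → write x, move right, go to s1
s1 | xx[x]_   read x → write y, move left, go to s0
s0 | x[x]y_   read x → write y, move stay, go to s0
s0 | x[y]y_   read y → write _, move right, go to s0
s0 | x_[y]_   read y → write _, move right, go to s0
s0 | x__[_]
M halts after 7 transitions.

7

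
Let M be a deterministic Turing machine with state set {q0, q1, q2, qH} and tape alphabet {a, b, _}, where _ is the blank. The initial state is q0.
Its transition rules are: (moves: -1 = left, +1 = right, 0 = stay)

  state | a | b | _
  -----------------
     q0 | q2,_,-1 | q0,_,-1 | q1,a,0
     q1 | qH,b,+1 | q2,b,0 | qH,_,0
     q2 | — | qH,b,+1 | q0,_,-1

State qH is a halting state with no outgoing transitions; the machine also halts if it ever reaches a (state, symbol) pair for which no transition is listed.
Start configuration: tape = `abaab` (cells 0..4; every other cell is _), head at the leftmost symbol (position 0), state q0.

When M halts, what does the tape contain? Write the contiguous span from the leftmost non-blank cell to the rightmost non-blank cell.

b__baab

q0 | __[a]baab   read a → write _, move -1, go to q2
q2 | _[_]_baab   read _ → write _, move -1, go to q0
q0 | [_]__baab   read _ → write a, move 0, go to q1
q1 | [a]__baab   read a → write b, move +1, go to qH
qH | b[_]_baab
The non-blank tape span at halt is b__baab.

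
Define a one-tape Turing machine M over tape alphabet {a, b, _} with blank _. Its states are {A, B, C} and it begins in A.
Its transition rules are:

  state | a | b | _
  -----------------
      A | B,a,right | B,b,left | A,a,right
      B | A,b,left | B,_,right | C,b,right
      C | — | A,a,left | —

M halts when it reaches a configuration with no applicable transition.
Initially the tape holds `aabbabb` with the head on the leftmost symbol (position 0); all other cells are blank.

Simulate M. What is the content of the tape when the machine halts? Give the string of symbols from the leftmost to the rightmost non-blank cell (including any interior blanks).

A | [a]abbabb__   read a → write a, move right, go to B
B | a[a]bbabb__   read a → write b, move left, go to A
A | [a]bbbabb__   read a → write a, move right, go to B
B | a[b]bbabb__   read b → write _, move right, go to B
B | a_[b]babb__   read b → write _, move right, go to B
B | a__[b]abb__   read b → write _, move right, go to B
B | a___[a]bb__   read a → write b, move left, go to A
A | a__[_]bbb__   read _ → write a, move right, go to A
A | a__a[b]bb__   read b → write b, move left, go to B
B | a__[a]bbb__   read a → write b, move left, go to A
A | a_[_]bbbb__   read _ → write a, move right, go to A
A | a_a[b]bbb__   read b → write b, move left, go to B
B | a_[a]bbbb__   read a → write b, move left, go to A
A | a[_]bbbbb__   read _ → write a, move right, go to A
A | aa[b]bbbb__   read b → write b, move left, go to B
B | a[a]bbbbb__   read a → write b, move left, go to A
A | [a]bbbbbb__   read a → write a, move right, go to B
B | a[b]bbbbb__   read b → write _, move right, go to B
B | a_[b]bbbb__   read b → write _, move right, go to B
B | a__[b]bbb__   read b → write _, move right, go to B
B | a___[b]bb__   read b → write _, move right, go to B
B | a____[b]b__   read b → write _, move right, go to B
B | a_____[b]__   read b → write _, move right, go to B
B | a______[_]_   read _ → write b, move right, go to C
C | a______b[_]
The non-blank tape span at halt is a______b.

a______b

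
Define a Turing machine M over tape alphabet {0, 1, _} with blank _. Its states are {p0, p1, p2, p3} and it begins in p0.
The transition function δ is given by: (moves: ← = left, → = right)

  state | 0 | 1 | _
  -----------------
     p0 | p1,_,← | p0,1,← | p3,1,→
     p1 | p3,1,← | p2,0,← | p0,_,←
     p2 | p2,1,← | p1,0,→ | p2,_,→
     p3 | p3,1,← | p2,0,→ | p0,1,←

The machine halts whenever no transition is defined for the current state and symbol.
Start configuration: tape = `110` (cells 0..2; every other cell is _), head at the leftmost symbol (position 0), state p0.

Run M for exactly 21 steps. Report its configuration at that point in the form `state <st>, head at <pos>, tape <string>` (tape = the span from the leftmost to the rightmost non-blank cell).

state p0, head at -3, tape 11101

state=p0 head=0 tape=___[1]10   (p0,1)→(p0,1,←)
state=p0 head=-1 tape=__[_]110   (p0,_)→(p3,1,→)
state=p3 head=0 tape=__1[1]10   (p3,1)→(p2,0,→)
state=p2 head=1 tape=__10[1]0   (p2,1)→(p1,0,→)
state=p1 head=2 tape=__100[0]   (p1,0)→(p3,1,←)
state=p3 head=1 tape=__10[0]1   (p3,0)→(p3,1,←)
state=p3 head=0 tape=__1[0]11   (p3,0)→(p3,1,←)
state=p3 head=-1 tape=__[1]111   (p3,1)→(p2,0,→)
state=p2 head=0 tape=__0[1]11   (p2,1)→(p1,0,→)
state=p1 head=1 tape=__00[1]1   (p1,1)→(p2,0,←)
state=p2 head=0 tape=__0[0]01   (p2,0)→(p2,1,←)
state=p2 head=-1 tape=__[0]101   (p2,0)→(p2,1,←)
state=p2 head=-2 tape=_[_]1101   (p2,_)→(p2,_,→)
state=p2 head=-1 tape=__[1]101   (p2,1)→(p1,0,→)
state=p1 head=0 tape=__0[1]01   (p1,1)→(p2,0,←)
state=p2 head=-1 tape=__[0]001   (p2,0)→(p2,1,←)
state=p2 head=-2 tape=_[_]1001   (p2,_)→(p2,_,→)
state=p2 head=-1 tape=__[1]001   (p2,1)→(p1,0,→)
state=p1 head=0 tape=__0[0]01   (p1,0)→(p3,1,←)
state=p3 head=-1 tape=__[0]101   (p3,0)→(p3,1,←)
state=p3 head=-2 tape=_[_]1101   (p3,_)→(p0,1,←)
state=p0 head=-3 tape=[_]11101
After 21 steps: state p0, head at -3, tape 11101.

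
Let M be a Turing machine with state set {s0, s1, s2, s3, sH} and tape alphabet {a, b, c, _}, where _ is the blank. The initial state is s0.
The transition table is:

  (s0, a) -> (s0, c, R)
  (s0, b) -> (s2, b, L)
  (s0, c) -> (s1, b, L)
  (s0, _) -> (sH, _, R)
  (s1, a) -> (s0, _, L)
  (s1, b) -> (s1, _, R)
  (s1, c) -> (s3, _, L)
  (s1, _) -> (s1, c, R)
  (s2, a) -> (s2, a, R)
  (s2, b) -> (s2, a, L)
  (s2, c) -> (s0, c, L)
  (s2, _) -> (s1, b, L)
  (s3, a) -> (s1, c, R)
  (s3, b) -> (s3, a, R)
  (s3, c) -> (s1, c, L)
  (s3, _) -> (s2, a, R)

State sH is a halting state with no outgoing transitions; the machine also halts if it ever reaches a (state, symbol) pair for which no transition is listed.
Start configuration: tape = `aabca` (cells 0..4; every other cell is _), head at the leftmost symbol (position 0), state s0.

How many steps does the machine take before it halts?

22

s0 | __[a]abca   read a → write c, move R, go to s0
s0 | __c[a]bca   read a → write c, move R, go to s0
s0 | __cc[b]ca   read b → write b, move L, go to s2
s2 | __c[c]bca   read c → write c, move L, go to s0
s0 | __[c]cbca   read c → write b, move L, go to s1
s1 | _[_]bcbca   read _ → write c, move R, go to s1
s1 | _c[b]cbca   read b → write _, move R, go to s1
s1 | _c_[c]bca   read c → write _, move L, go to s3
s3 | _c[_]_bca   read _ → write a, move R, go to s2
s2 | _ca[_]bca   read _ → write b, move L, go to s1
s1 | _c[a]bbca   read a → write _, move L, go to s0
s0 | _[c]_bbca   read c → write b, move L, go to s1
s1 | [_]b_bbca   read _ → write c, move R, go to s1
s1 | c[b]_bbca   read b → write _, move R, go to s1
s1 | c_[_]bbca   read _ → write c, move R, go to s1
s1 | c_c[b]bca   read b → write _, move R, go to s1
s1 | c_c_[b]ca   read b → write _, move R, go to s1
s1 | c_c__[c]a   read c → write _, move L, go to s3
s3 | c_c_[_]_a   read _ → write a, move R, go to s2
s2 | c_c_a[_]a   read _ → write b, move L, go to s1
s1 | c_c_[a]ba   read a → write _, move L, go to s0
s0 | c_c[_]_ba   read _ → write _, move R, go to sH
sH | c_c_[_]ba
M halts after 22 transitions.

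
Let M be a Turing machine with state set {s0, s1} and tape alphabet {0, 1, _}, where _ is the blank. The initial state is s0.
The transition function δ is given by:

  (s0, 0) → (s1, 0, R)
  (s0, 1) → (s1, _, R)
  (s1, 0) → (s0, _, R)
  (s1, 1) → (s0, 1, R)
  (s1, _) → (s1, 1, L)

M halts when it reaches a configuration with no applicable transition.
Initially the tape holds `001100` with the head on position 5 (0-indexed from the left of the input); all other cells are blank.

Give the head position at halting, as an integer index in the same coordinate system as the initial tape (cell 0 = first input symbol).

state=s0 head=5 tape=00110[0]____   (s0,0)→(s1,0,R)
state=s1 head=6 tape=001100[_]___   (s1,_)→(s1,1,L)
state=s1 head=5 tape=00110[0]1___   (s1,0)→(s0,_,R)
state=s0 head=6 tape=00110_[1]___   (s0,1)→(s1,_,R)
state=s1 head=7 tape=00110__[_]__   (s1,_)→(s1,1,L)
state=s1 head=6 tape=00110_[_]1__   (s1,_)→(s1,1,L)
state=s1 head=5 tape=00110[_]11__   (s1,_)→(s1,1,L)
state=s1 head=4 tape=0011[0]111__   (s1,0)→(s0,_,R)
state=s0 head=5 tape=0011_[1]11__   (s0,1)→(s1,_,R)
state=s1 head=6 tape=0011__[1]1__   (s1,1)→(s0,1,R)
state=s0 head=7 tape=0011__1[1]__   (s0,1)→(s1,_,R)
state=s1 head=8 tape=0011__1_[_]_   (s1,_)→(s1,1,L)
state=s1 head=7 tape=0011__1[_]1_   (s1,_)→(s1,1,L)
state=s1 head=6 tape=0011__[1]11_   (s1,1)→(s0,1,R)
state=s0 head=7 tape=0011__1[1]1_   (s0,1)→(s1,_,R)
state=s1 head=8 tape=0011__1_[1]_   (s1,1)→(s0,1,R)
state=s0 head=9 tape=0011__1_1[_]
At halt the head is at cell 9.

9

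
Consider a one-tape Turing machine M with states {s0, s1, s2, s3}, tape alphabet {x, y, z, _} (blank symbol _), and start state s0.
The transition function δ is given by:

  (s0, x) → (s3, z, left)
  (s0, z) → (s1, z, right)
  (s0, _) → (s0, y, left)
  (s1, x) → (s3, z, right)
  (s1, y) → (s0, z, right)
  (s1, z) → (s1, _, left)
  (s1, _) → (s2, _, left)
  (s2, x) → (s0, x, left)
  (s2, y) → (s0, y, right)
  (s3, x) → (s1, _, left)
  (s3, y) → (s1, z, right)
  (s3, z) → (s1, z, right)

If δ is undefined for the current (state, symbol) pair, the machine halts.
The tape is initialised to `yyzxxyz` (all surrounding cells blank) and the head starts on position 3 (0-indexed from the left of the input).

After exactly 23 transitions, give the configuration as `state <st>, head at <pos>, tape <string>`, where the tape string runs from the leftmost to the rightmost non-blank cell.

s0 | yyz[x]xyz   read x → write z, move left, go to s3
s3 | yy[z]zxyz   read z → write z, move right, go to s1
s1 | yyz[z]xyz   read z → write _, move left, go to s1
s1 | yy[z]_xyz   read z → write _, move left, go to s1
s1 | y[y]__xyz   read y → write z, move right, go to s0
s0 | yz[_]_xyz   read _ → write y, move left, go to s0
s0 | y[z]y_xyz   read z → write z, move right, go to s1
s1 | yz[y]_xyz   read y → write z, move right, go to s0
s0 | yzz[_]xyz   read _ → write y, move left, go to s0
s0 | yz[z]yxyz   read z → write z, move right, go to s1
s1 | yzz[y]xyz   read y → write z, move right, go to s0
s0 | yzzz[x]yz   read x → write z, move left, go to s3
s3 | yzz[z]zyz   read z → write z, move right, go to s1
s1 | yzzz[z]yz   read z → write _, move left, go to s1
s1 | yzz[z]_yz   read z → write _, move left, go to s1
s1 | yz[z]__yz   read z → write _, move left, go to s1
s1 | y[z]___yz   read z → write _, move left, go to s1
s1 | [y]____yz   read y → write z, move right, go to s0
s0 | z[_]___yz   read _ → write y, move left, go to s0
s0 | [z]y___yz   read z → write z, move right, go to s1
s1 | z[y]___yz   read y → write z, move right, go to s0
s0 | zz[_]__yz   read _ → write y, move left, go to s0
s0 | z[z]y__yz   read z → write z, move right, go to s1
s1 | zz[y]__yz
After 23 steps: state s1, head at 2, tape zzy__yz.

state s1, head at 2, tape zzy__yz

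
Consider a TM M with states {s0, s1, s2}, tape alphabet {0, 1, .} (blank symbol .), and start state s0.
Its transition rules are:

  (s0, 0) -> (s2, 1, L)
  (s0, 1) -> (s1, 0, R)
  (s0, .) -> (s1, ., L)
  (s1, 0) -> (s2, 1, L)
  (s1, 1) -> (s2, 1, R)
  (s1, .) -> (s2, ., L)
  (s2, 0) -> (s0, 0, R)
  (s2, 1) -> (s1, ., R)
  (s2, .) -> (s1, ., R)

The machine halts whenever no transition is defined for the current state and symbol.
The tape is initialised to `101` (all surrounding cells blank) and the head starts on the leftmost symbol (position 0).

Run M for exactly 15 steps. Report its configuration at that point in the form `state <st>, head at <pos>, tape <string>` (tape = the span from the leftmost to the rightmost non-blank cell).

state s2, head at 3, tape 001

s0 | [1]01..   read 1 → write 0, move R, go to s1
s1 | 0[0]1..   read 0 → write 1, move L, go to s2
s2 | [0]11..   read 0 → write 0, move R, go to s0
s0 | 0[1]1..   read 1 → write 0, move R, go to s1
s1 | 00[1]..   read 1 → write 1, move R, go to s2
s2 | 001[.].   read . → write ., move R, go to s1
s1 | 001.[.]   read . → write ., move L, go to s2
s2 | 001[.].   read . → write ., move R, go to s1
s1 | 001.[.]   read . → write ., move L, go to s2
s2 | 001[.].   read . → write ., move R, go to s1
s1 | 001.[.]   read . → write ., move L, go to s2
s2 | 001[.].   read . → write ., move R, go to s1
s1 | 001.[.]   read . → write ., move L, go to s2
s2 | 001[.].   read . → write ., move R, go to s1
s1 | 001.[.]   read . → write ., move L, go to s2
s2 | 001[.].
After 15 steps: state s2, head at 3, tape 001.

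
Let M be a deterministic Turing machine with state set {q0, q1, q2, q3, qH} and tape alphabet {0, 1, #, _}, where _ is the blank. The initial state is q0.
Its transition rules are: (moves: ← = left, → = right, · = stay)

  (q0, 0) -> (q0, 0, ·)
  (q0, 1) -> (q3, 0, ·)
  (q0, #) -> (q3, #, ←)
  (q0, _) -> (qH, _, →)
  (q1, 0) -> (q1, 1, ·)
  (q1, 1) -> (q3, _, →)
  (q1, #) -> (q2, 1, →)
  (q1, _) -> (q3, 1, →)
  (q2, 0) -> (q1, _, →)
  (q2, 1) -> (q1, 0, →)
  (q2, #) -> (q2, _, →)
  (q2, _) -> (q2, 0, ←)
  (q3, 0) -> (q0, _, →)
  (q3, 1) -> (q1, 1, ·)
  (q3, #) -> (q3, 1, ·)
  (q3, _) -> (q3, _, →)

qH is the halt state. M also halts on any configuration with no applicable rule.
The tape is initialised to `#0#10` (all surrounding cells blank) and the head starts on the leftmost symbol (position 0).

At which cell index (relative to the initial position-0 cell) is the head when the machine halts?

6

state=q0 head=0 tape=_[#]0#10__   (q0,#)→(q3,#,←)
state=q3 head=-1 tape=[_]#0#10__   (q3,_)→(q3,_,→)
state=q3 head=0 tape=_[#]0#10__   (q3,#)→(q3,1,·)
state=q3 head=0 tape=_[1]0#10__   (q3,1)→(q1,1,·)
state=q1 head=0 tape=_[1]0#10__   (q1,1)→(q3,_,→)
state=q3 head=1 tape=__[0]#10__   (q3,0)→(q0,_,→)
state=q0 head=2 tape=___[#]10__   (q0,#)→(q3,#,←)
state=q3 head=1 tape=__[_]#10__   (q3,_)→(q3,_,→)
state=q3 head=2 tape=___[#]10__   (q3,#)→(q3,1,·)
state=q3 head=2 tape=___[1]10__   (q3,1)→(q1,1,·)
state=q1 head=2 tape=___[1]10__   (q1,1)→(q3,_,→)
state=q3 head=3 tape=____[1]0__   (q3,1)→(q1,1,·)
state=q1 head=3 tape=____[1]0__   (q1,1)→(q3,_,→)
state=q3 head=4 tape=_____[0]__   (q3,0)→(q0,_,→)
state=q0 head=5 tape=______[_]_   (q0,_)→(qH,_,→)
state=qH head=6 tape=_______[_]
At halt the head is at cell 6.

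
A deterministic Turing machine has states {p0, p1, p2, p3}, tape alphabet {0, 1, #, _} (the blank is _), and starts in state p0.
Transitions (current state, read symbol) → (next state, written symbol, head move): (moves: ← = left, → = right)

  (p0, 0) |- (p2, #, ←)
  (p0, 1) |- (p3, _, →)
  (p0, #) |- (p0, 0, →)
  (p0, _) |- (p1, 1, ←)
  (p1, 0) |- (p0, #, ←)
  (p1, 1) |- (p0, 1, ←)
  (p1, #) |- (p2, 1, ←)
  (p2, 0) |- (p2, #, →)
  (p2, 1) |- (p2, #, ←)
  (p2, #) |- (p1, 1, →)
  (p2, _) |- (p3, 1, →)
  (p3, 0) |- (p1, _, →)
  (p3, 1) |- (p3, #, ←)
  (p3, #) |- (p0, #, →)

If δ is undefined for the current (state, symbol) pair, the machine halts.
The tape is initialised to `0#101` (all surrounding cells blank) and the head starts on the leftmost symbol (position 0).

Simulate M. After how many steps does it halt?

8

p0 | _[0]#101   read 0 → write #, move ←, go to p2
p2 | [_]##101   read _ → write 1, move →, go to p3
p3 | 1[#]#101   read # → write #, move →, go to p0
p0 | 1#[#]101   read # → write 0, move →, go to p0
p0 | 1#0[1]01   read 1 → write _, move →, go to p3
p3 | 1#0_[0]1   read 0 → write _, move →, go to p1
p1 | 1#0__[1]   read 1 → write 1, move ←, go to p0
p0 | 1#0_[_]1   read _ → write 1, move ←, go to p1
p1 | 1#0[_]11
M halts after 8 transitions.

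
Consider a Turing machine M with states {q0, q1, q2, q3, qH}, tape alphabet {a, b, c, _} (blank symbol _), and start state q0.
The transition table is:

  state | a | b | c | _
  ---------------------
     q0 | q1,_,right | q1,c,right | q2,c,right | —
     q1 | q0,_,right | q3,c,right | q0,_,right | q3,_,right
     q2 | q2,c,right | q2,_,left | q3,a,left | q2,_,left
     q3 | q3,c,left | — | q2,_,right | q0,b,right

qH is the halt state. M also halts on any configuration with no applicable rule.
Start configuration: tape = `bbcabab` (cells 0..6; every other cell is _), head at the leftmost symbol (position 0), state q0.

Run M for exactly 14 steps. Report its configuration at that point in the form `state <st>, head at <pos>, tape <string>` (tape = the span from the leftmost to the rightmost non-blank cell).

q0 | [b]bcabab   read b → write c, move right, go to q1
q1 | c[b]cabab   read b → write c, move right, go to q3
q3 | cc[c]abab   read c → write _, move right, go to q2
q2 | cc_[a]bab   read a → write c, move right, go to q2
q2 | cc_c[b]ab   read b → write _, move left, go to q2
q2 | cc_[c]_ab   read c → write a, move left, go to q3
q3 | cc[_]a_ab   read _ → write b, move right, go to q0
q0 | ccb[a]_ab   read a → write _, move right, go to q1
q1 | ccb_[_]ab   read _ → write _, move right, go to q3
q3 | ccb__[a]b   read a → write c, move left, go to q3
q3 | ccb_[_]cb   read _ → write b, move right, go to q0
q0 | ccb_b[c]b   read c → write c, move right, go to q2
q2 | ccb_bc[b]   read b → write _, move left, go to q2
q2 | ccb_b[c]_   read c → write a, move left, go to q3
q3 | ccb_[b]a_
After 14 steps: state q3, head at 4, tape ccb_ba.

state q3, head at 4, tape ccb_ba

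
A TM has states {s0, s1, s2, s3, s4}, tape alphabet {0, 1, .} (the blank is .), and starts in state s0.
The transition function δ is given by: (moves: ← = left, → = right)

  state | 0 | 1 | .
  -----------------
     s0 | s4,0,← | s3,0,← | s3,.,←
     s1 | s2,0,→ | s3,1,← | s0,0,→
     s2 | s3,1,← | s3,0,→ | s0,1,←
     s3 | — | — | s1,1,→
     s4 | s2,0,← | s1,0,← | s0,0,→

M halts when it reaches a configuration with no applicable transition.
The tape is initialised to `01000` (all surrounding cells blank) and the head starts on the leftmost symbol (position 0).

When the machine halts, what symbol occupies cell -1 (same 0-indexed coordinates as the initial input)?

state=s0 head=0 tape=....[0]1000   (s0,0)→(s4,0,←)
state=s4 head=-1 tape=...[.]01000   (s4,.)→(s0,0,→)
state=s0 head=0 tape=...0[0]1000   (s0,0)→(s4,0,←)
state=s4 head=-1 tape=...[0]01000   (s4,0)→(s2,0,←)
state=s2 head=-2 tape=..[.]001000   (s2,.)→(s0,1,←)
state=s0 head=-3 tape=.[.]1001000   (s0,.)→(s3,.,←)
state=s3 head=-4 tape=[.].1001000   (s3,.)→(s1,1,→)
state=s1 head=-3 tape=1[.]1001000   (s1,.)→(s0,0,→)
state=s0 head=-2 tape=10[1]001000   (s0,1)→(s3,0,←)
state=s3 head=-3 tape=1[0]0001000
Cell -1 holds 0 when M halts.

0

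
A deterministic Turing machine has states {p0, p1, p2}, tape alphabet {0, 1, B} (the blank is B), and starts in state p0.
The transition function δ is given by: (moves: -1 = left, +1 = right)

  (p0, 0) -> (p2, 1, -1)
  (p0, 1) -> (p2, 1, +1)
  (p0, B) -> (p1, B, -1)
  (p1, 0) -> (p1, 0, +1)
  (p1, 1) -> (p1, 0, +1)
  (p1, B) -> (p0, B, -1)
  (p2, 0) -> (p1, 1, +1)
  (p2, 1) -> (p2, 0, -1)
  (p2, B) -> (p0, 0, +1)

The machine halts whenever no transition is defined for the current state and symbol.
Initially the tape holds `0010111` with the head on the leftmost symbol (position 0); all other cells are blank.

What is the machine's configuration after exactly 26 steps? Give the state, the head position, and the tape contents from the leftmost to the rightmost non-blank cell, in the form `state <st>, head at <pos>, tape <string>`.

state p2, head at 4, tape 01100101

p0 | B[0]010111B   read 0 → write 1, move -1, go to p2
p2 | [B]1010111B   read B → write 0, move +1, go to p0
p0 | 0[1]010111B   read 1 → write 1, move +1, go to p2
p2 | 01[0]10111B   read 0 → write 1, move +1, go to p1
p1 | 011[1]0111B   read 1 → write 0, move +1, go to p1
p1 | 0110[0]111B   read 0 → write 0, move +1, go to p1
p1 | 01100[1]11B   read 1 → write 0, move +1, go to p1
p1 | 011000[1]1B   read 1 → write 0, move +1, go to p1
p1 | 0110000[1]B   read 1 → write 0, move +1, go to p1
p1 | 01100000[B]   read B → write B, move -1, go to p0
p0 | 0110000[0]B   read 0 → write 1, move -1, go to p2
p2 | 011000[0]1B   read 0 → write 1, move +1, go to p1
p1 | 0110001[1]B   read 1 → write 0, move +1, go to p1
p1 | 01100010[B]   read B → write B, move -1, go to p0
p0 | 0110001[0]B   read 0 → write 1, move -1, go to p2
p2 | 011000[1]1B   read 1 → write 0, move -1, go to p2
p2 | 01100[0]01B   read 0 → write 1, move +1, go to p1
p1 | 011001[0]1B   read 0 → write 0, move +1, go to p1
p1 | 0110010[1]B   read 1 → write 0, move +1, go to p1
p1 | 01100100[B]   read B → write B, move -1, go to p0
p0 | 0110010[0]B   read 0 → write 1, move -1, go to p2
p2 | 011001[0]1B   read 0 → write 1, move +1, go to p1
p1 | 0110011[1]B   read 1 → write 0, move +1, go to p1
p1 | 01100110[B]   read B → write B, move -1, go to p0
p0 | 0110011[0]B   read 0 → write 1, move -1, go to p2
p2 | 011001[1]1B   read 1 → write 0, move -1, go to p2
p2 | 01100[1]01B
After 26 steps: state p2, head at 4, tape 01100101.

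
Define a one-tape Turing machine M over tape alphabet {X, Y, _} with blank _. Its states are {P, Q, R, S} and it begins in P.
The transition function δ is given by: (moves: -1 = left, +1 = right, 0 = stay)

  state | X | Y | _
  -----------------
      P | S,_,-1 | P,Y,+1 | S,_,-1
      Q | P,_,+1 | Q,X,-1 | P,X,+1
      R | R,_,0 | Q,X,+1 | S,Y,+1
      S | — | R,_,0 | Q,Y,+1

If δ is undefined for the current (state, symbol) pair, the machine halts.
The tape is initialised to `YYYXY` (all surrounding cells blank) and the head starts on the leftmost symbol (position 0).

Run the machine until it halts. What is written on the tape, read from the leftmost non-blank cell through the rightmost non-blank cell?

X_XXXX

P | _[Y]YYXY   read Y → write Y, move +1, go to P
P | _Y[Y]YXY   read Y → write Y, move +1, go to P
P | _YY[Y]XY   read Y → write Y, move +1, go to P
P | _YYY[X]Y   read X → write _, move -1, go to S
S | _YY[Y]_Y   read Y → write _, move 0, go to R
R | _YY[_]_Y   read _ → write Y, move +1, go to S
S | _YYY[_]Y   read _ → write Y, move +1, go to Q
Q | _YYYY[Y]   read Y → write X, move -1, go to Q
Q | _YYY[Y]X   read Y → write X, move -1, go to Q
Q | _YY[Y]XX   read Y → write X, move -1, go to Q
Q | _Y[Y]XXX   read Y → write X, move -1, go to Q
Q | _[Y]XXXX   read Y → write X, move -1, go to Q
Q | [_]XXXXX   read _ → write X, move +1, go to P
P | X[X]XXXX   read X → write _, move -1, go to S
S | [X]_XXXX
The non-blank tape span at halt is X_XXXX.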